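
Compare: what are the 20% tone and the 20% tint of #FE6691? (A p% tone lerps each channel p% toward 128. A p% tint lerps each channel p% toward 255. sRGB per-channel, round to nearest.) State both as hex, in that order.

#FE6691 is rgb(254, 102, 145).
20% tone:
  R: 254 − 25.2 = 228.8 → 229
  G: 102 + 0.2×(128−102) = 102 + 5.2 = 107.2 → 107
  B: 145 + 0.2×(128−145) = 145 − 3.4 = 141.6 → 142
  → #E56B8E
20% tint:
  R: 254 + 0.2 = 254.2 → 254
  G: 102 + 0.2×(255−102) = 102 + 30.6 = 132.6 → 133
  B: 145 + 0.2×(255−145) = 145 + 22 = 167 → 167
  → #FE85A7

#E56B8E, #FE85A7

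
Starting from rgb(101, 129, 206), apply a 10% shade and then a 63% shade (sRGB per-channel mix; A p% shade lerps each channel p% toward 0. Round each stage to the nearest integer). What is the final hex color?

Per channel, c → c + 0.1(0 − c):
  R: 101 + 0.1×(0−101) = 101 − 10.1 = 90.9 → 91
  G: 129 − 12.9 = 116.1 → 116
  B: 206 − 20.6 = 185.4 → 185
After the shade: rgb(91, 116, 185) = #5b74b9.
Lerp each channel 63% toward 0:
  R: 91 + 0.63×(0−91) = 91 − 57.33 = 33.67 → 34
  G: 116 + 0.63×(0−116) = 116 − 73.08 = 42.92 → 43
  B: 185 + 0.63×(0−185) = 185 − 116.55 = 68.45 → 68
rgb(34, 43, 68) = #222b44.

#222b44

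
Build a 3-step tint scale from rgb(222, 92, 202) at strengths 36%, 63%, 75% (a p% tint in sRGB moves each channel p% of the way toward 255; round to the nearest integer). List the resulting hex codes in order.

36%: (222 + 11.88 = 233.88→234, 92 + 58.68 = 150.68→151, 202 + 19.08 = 221.08→221) → #EA97DD
63%: (222 + 20.79 = 242.79→243, 92 + 102.69 = 194.69→195, 202 + 33.39 = 235.39→235) → #F3C3EB
75%: (222 + 24.75 = 246.75→247, 92 + 122.25 = 214.25→214, 202 + 39.75 = 241.75→242) → #F7D6F2

#EA97DD, #F3C3EB, #F7D6F2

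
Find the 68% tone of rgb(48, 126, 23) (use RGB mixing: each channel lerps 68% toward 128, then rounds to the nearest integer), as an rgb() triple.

A 68% tone moves each channel 68% toward 128:
  R: 48 + 0.68×(128−48) = 48 + 54.4 = 102.4 → 102
  G: 126 + 0.68×(128−126) = 126 + 1.36 = 127.36 → 127
  B: 23 + 0.68×(128−23) = 23 + 71.4 = 94.4 → 94

rgb(102, 127, 94)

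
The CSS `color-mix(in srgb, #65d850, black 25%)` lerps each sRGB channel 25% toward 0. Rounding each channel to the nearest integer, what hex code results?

#4ca23c

#65d850 is rgb(101, 216, 80).
Lerp each channel 25% toward 0:
  R: 101 − 25.25 = 75.75 → 76
  G: 216 + 0.25×(0−216) = 216 − 54 = 162 → 162
  B: 80 − 20 = 60 → 60
rgb(76, 162, 60) = #4ca23c.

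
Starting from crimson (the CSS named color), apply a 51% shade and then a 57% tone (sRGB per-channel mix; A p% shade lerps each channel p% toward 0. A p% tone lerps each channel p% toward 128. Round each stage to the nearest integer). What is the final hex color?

CSS crimson is rgb(220, 20, 60).
Lerp each channel 51% toward 0:
  R: 220 + 0.51×(0−220) = 220 − 112.2 = 107.8 → 108
  G: 20 + 0.51×(0−20) = 20 − 10.2 = 9.8 → 10
  B: 60 + 0.51×(0−60) = 60 − 30.6 = 29.4 → 29
After the shade: rgb(108, 10, 29) = #6C0A1D.
A 57% tone moves each channel 57% toward 128:
  R: 108 + 0.57×(128−108) = 108 + 11.4 = 119.4 → 119
  G: 10 + 67.26 = 77.26 → 77
  B: 29 + 0.57×(128−29) = 29 + 56.43 = 85.43 → 85
rgb(119, 77, 85) = #774D55.

#774D55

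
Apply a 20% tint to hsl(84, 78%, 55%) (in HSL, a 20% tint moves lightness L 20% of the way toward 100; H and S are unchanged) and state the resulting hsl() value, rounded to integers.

hsl(84, 78%, 64%)

L moves 20% from 55 toward 100: 55 + 9 = 64 → 64.
H and S are unchanged.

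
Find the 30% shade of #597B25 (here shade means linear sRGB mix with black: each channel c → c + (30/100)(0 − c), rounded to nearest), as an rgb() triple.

#597B25 is rgb(89, 123, 37).
A 30% shade moves each channel 30% toward 0:
  R: 89 + 0.3×(0−89) = 89 − 26.7 = 62.3 → 62
  G: 123 + 0.3×(0−123) = 123 − 36.9 = 86.1 → 86
  B: 37 − 11.1 = 25.9 → 26

rgb(62, 86, 26)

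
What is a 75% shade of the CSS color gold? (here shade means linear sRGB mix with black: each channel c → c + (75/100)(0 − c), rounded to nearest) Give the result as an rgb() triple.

rgb(64, 54, 0)

CSS gold is rgb(255, 215, 0).
Per channel, c → c + 0.75(0 − c):
  R: 255 + 0.75×(0−255) = 255 − 191.25 = 63.75 → 64
  G: 215 + 0.75×(0−215) = 215 − 161.25 = 53.75 → 54
  B: 0 + 0 = 0 → 0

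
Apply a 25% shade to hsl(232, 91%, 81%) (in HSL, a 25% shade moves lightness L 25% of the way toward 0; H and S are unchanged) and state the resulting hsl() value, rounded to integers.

L moves 25% from 81 toward 0: 81 − 20.25 = 60.75 → 61.
H and S are unchanged.

hsl(232, 91%, 61%)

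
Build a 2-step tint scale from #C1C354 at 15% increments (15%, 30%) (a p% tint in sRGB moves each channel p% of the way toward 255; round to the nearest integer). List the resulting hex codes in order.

#C1C354 is rgb(193, 195, 84).
15%: (193 + 9.3 = 202.3→202, 195 + 9 = 204→204, 84 + 25.65 = 109.65→110) → #CACC6E
30%: (193 + 18.6 = 211.6→212, 195 + 18 = 213→213, 84 + 51.3 = 135.3→135) → #D4D587

#CACC6E, #D4D587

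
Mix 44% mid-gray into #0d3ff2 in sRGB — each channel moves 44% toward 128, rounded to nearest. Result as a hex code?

#405cc0

#0d3ff2 is rgb(13, 63, 242).
Lerp each channel 44% toward 128:
  R: 13 + 0.44×(128−13) = 13 + 50.6 = 63.6 → 64
  G: 63 + 28.6 = 91.6 → 92
  B: 242 + 0.44×(128−242) = 242 − 50.16 = 191.84 → 192
rgb(64, 92, 192) = #405cc0.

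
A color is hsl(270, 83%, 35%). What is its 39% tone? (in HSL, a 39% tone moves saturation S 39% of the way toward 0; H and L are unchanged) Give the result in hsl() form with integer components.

hsl(270, 51%, 35%)

S moves 39% from 83 toward 0: 83 − 32.37 = 50.63 → 51.
H and L are unchanged.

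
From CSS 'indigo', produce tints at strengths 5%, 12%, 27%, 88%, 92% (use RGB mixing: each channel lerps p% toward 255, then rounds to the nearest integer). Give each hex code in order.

CSS indigo is rgb(75, 0, 130).
5%: (75 + 9 = 84→84, 0 + 12.75 = 12.75→13, 130 + 6.25 = 136.25→136) → #540d88
12%: (75 + 21.6 = 96.6→97, 0 + 30.6 = 30.6→31, 130 + 15 = 145→145) → #611f91
27%: (75 + 48.6 = 123.6→124, 0 + 68.85 = 68.85→69, 130 + 33.75 = 163.75→164) → #7c45a4
88%: (75 + 158.4 = 233.4→233, 0 + 224.4 = 224.4→224, 130 + 110 = 240→240) → #e9e0f0
92%: (75 + 165.6 = 240.6→241, 0 + 234.6 = 234.6→235, 130 + 115 = 245→245) → #f1ebf5

#540d88, #611f91, #7c45a4, #e9e0f0, #f1ebf5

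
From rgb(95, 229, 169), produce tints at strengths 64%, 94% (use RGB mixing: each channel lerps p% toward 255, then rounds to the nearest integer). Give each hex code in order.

#C5F6E0, #F5FDFA

64%: (95 + 102.4 = 197.4→197, 229 + 16.64 = 245.64→246, 169 + 55.04 = 224.04→224) → #C5F6E0
94%: (95 + 150.4 = 245.4→245, 229 + 24.44 = 253.44→253, 169 + 80.84 = 249.84→250) → #F5FDFA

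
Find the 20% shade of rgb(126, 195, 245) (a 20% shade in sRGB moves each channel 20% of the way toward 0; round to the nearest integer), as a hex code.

#659CC4

Per channel, c → c + 0.2(0 − c):
  R: 126 − 25.2 = 100.8 → 101
  G: 195 + 0.2×(0−195) = 195 − 39 = 156 → 156
  B: 245 + 0.2×(0−245) = 245 − 49 = 196 → 196
rgb(101, 156, 196) = #659CC4.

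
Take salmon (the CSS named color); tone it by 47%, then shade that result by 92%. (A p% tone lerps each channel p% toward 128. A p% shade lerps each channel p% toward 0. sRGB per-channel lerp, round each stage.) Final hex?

CSS salmon is rgb(250, 128, 114).
Lerp each channel 47% toward 128:
  R: 250 − 57.34 = 192.66 → 193
  G: 128 + 0 = 128 → 128
  B: 114 + 0.47×(128−114) = 114 + 6.58 = 120.58 → 121
After the tone: rgb(193, 128, 121) = #c18079.
A 92% shade moves each channel 92% toward 0:
  R: 193 + 0.92×(0−193) = 193 − 177.56 = 15.44 → 15
  G: 128 − 117.76 = 10.24 → 10
  B: 121 + 0.92×(0−121) = 121 − 111.32 = 9.68 → 10
rgb(15, 10, 10) = #0f0a0a.

#0f0a0a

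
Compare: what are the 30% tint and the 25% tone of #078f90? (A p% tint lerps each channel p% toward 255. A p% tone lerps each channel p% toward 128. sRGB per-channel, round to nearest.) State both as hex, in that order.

#51b1b1, #258b8c

#078f90 is rgb(7, 143, 144).
30% tint:
  R: 7 + 0.3×(255−7) = 7 + 74.4 = 81.4 → 81
  G: 143 + 33.6 = 176.6 → 177
  B: 144 + 0.3×(255−144) = 144 + 33.3 = 177.3 → 177
  → #51b1b1
25% tone:
  R: 7 + 0.25×(128−7) = 7 + 30.25 = 37.25 → 37
  G: 143 − 3.75 = 139.25 → 139
  B: 144 + 0.25×(128−144) = 144 − 4 = 140 → 140
  → #258b8c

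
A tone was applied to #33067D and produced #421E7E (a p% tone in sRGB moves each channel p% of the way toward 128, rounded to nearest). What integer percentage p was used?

20%

#33067D is rgb(51, 6, 125); #421E7E is rgb(66, 30, 126).
On the G channel (widest range): 30 ≈ 6 + (p/100)(128 − 6), so p ≈ 100×(30 − 6)/(128 − 6) = 2400/122 = 19.67.
p = 20 reproduces all three channels after rounding.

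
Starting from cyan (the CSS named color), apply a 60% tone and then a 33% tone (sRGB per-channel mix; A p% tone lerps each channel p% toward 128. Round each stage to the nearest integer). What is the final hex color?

CSS cyan is rgb(0, 255, 255).
Lerp each channel 60% toward 128:
  R: 0 + 0.6×(128−0) = 0 + 76.8 = 76.8 → 77
  G: 255 − 76.2 = 178.8 → 179
  B: 255 + 0.6×(128−255) = 255 − 76.2 = 178.8 → 179
After the tone: rgb(77, 179, 179) = #4DB3B3.
Per channel, c → c + 0.33(128 − c):
  R: 77 + 16.83 = 93.83 → 94
  G: 179 − 16.83 = 162.17 → 162
  B: 179 − 16.83 = 162.17 → 162
rgb(94, 162, 162) = #5EA2A2.

#5EA2A2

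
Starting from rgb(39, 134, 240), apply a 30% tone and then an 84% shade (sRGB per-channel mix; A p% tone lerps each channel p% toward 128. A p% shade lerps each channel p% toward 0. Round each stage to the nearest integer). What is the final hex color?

#0B1521

Lerp each channel 30% toward 128:
  R: 39 + 0.3×(128−39) = 39 + 26.7 = 65.7 → 66
  G: 134 + 0.3×(128−134) = 134 − 1.8 = 132.2 → 132
  B: 240 + 0.3×(128−240) = 240 − 33.6 = 206.4 → 206
After the tone: rgb(66, 132, 206) = #4284CE.
An 84% shade moves each channel 84% toward 0:
  R: 66 + 0.84×(0−66) = 66 − 55.44 = 10.56 → 11
  G: 132 + 0.84×(0−132) = 132 − 110.88 = 21.12 → 21
  B: 206 − 173.04 = 32.96 → 33
rgb(11, 21, 33) = #0B1521.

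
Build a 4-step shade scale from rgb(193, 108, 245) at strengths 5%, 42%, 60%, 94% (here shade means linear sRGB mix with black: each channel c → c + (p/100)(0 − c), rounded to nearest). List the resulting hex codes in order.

#b767e9, #703f8e, #4d2b62, #0c060f

5%: (193 − 9.65 = 183.35→183, 108 − 5.4 = 102.6→103, 245 − 12.25 = 232.75→233) → #b767e9
42%: (193 − 81.06 = 111.94→112, 108 − 45.36 = 62.64→63, 245 − 102.9 = 142.1→142) → #703f8e
60%: (193 − 115.8 = 77.2→77, 108 − 64.8 = 43.2→43, 245 − 147 = 98→98) → #4d2b62
94%: (193 − 181.42 = 11.58→12, 108 − 101.52 = 6.48→6, 245 − 230.3 = 14.7→15) → #0c060f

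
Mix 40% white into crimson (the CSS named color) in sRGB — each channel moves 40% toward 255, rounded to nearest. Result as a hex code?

#EA728A

CSS crimson is rgb(220, 20, 60).
Per channel, c → c + 0.4(255 − c):
  R: 220 + 0.4×(255−220) = 220 + 14 = 234 → 234
  G: 20 + 0.4×(255−20) = 20 + 94 = 114 → 114
  B: 60 + 0.4×(255−60) = 60 + 78 = 138 → 138
rgb(234, 114, 138) = #EA728A.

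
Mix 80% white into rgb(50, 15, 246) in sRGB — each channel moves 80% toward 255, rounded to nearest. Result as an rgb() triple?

An 80% tint moves each channel 80% toward 255:
  R: 50 + 0.8×(255−50) = 50 + 164 = 214 → 214
  G: 15 + 0.8×(255−15) = 15 + 192 = 207 → 207
  B: 246 + 0.8×(255−246) = 246 + 7.2 = 253.2 → 253

rgb(214, 207, 253)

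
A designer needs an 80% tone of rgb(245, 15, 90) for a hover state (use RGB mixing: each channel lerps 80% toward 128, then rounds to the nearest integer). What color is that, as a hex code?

Lerp each channel 80% toward 128:
  R: 245 + 0.8×(128−245) = 245 − 93.6 = 151.4 → 151
  G: 15 + 90.4 = 105.4 → 105
  B: 90 + 0.8×(128−90) = 90 + 30.4 = 120.4 → 120
rgb(151, 105, 120) = #976978.

#976978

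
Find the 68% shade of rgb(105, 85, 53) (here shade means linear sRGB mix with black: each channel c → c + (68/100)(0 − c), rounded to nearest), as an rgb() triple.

rgb(34, 27, 17)

A 68% shade moves each channel 68% toward 0:
  R: 105 + 0.68×(0−105) = 105 − 71.4 = 33.6 → 34
  G: 85 + 0.68×(0−85) = 85 − 57.8 = 27.2 → 27
  B: 53 − 36.04 = 16.96 → 17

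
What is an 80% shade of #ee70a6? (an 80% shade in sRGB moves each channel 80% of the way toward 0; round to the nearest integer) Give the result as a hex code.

#ee70a6 is rgb(238, 112, 166).
Lerp each channel 80% toward 0:
  R: 238 + 0.8×(0−238) = 238 − 190.4 = 47.6 → 48
  G: 112 − 89.6 = 22.4 → 22
  B: 166 + 0.8×(0−166) = 166 − 132.8 = 33.2 → 33
rgb(48, 22, 33) = #301621.

#301621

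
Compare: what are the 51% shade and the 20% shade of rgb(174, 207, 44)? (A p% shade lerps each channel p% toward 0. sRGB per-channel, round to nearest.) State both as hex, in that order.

#556516, #8ba623

51% shade:
  R: 174 + 0.51×(0−174) = 174 − 88.74 = 85.26 → 85
  G: 207 − 105.57 = 101.43 → 101
  B: 44 + 0.51×(0−44) = 44 − 22.44 = 21.56 → 22
  → #556516
20% shade:
  R: 174 − 34.8 = 139.2 → 139
  G: 207 + 0.2×(0−207) = 207 − 41.4 = 165.6 → 166
  B: 44 + 0.2×(0−44) = 44 − 8.8 = 35.2 → 35
  → #8ba623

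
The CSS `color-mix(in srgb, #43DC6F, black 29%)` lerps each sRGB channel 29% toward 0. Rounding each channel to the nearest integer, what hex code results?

#309C4F

#43DC6F is rgb(67, 220, 111).
Per channel, c → c + 0.29(0 − c):
  R: 67 − 19.43 = 47.57 → 48
  G: 220 − 63.8 = 156.2 → 156
  B: 111 + 0.29×(0−111) = 111 − 32.19 = 78.81 → 79
rgb(48, 156, 79) = #309C4F.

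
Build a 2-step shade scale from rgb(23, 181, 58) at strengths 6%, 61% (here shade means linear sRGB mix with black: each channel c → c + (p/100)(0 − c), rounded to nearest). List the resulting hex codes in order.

#16aa37, #094717

6%: (23 − 1.38 = 21.62→22, 181 − 10.86 = 170.14→170, 58 − 3.48 = 54.52→55) → #16aa37
61%: (23 − 14.03 = 8.97→9, 181 − 110.41 = 70.59→71, 58 − 35.38 = 22.62→23) → #094717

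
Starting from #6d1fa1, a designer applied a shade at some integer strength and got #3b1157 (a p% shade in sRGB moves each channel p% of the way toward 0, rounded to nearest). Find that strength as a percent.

#6d1fa1 is rgb(109, 31, 161); #3b1157 is rgb(59, 17, 87).
On the B channel (widest range): 87 ≈ 161 + (p/100)(0 − 161), so p ≈ 100×(87 − 161)/(0 − 161) = -7400/-161 = 45.96.
p = 46 reproduces all three channels after rounding.

46%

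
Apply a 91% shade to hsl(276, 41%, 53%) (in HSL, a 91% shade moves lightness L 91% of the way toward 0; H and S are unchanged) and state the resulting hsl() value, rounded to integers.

L moves 91% from 53 toward 0: 53 − 48.23 = 4.77 → 5.
H and S are unchanged.

hsl(276, 41%, 5%)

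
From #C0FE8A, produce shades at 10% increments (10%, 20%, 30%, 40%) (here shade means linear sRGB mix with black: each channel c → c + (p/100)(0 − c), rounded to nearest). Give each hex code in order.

#ADE57C, #9ACB6E, #86B261, #739853

#C0FE8A is rgb(192, 254, 138).
10%: (192 − 19.2 = 172.8→173, 254 − 25.4 = 228.6→229, 138 − 13.8 = 124.2→124) → #ADE57C
20%: (192 − 38.4 = 153.6→154, 254 − 50.8 = 203.2→203, 138 − 27.6 = 110.4→110) → #9ACB6E
30%: (192 − 57.6 = 134.4→134, 254 − 76.2 = 177.8→178, 138 − 41.4 = 96.6→97) → #86B261
40%: (192 − 76.8 = 115.2→115, 254 − 101.6 = 152.4→152, 138 − 55.2 = 82.8→83) → #739853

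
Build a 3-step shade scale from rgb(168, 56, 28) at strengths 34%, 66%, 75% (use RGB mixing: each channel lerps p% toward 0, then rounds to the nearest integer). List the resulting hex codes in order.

#6f2512, #39130a, #2a0e07

34%: (168 − 57.12 = 110.88→111, 56 − 19.04 = 36.96→37, 28 − 9.52 = 18.48→18) → #6f2512
66%: (168 − 110.88 = 57.12→57, 56 − 36.96 = 19.04→19, 28 − 18.48 = 9.52→10) → #39130a
75%: (168 − 126 = 42→42, 56 − 42 = 14→14, 28 − 21 = 7→7) → #2a0e07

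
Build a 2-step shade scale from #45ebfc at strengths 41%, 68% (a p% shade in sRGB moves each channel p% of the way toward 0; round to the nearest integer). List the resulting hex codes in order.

#298b95, #164b51

#45ebfc is rgb(69, 235, 252).
41%: (69 − 28.29 = 40.71→41, 235 − 96.35 = 138.65→139, 252 − 103.32 = 148.68→149) → #298b95
68%: (69 − 46.92 = 22.08→22, 235 − 159.8 = 75.2→75, 252 − 171.36 = 80.64→81) → #164b51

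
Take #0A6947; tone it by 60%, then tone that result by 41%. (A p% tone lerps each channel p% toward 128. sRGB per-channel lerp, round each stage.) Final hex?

#647B72

#0A6947 is rgb(10, 105, 71).
Lerp each channel 60% toward 128:
  R: 10 + 0.6×(128−10) = 10 + 70.8 = 80.8 → 81
  G: 105 + 0.6×(128−105) = 105 + 13.8 = 118.8 → 119
  B: 71 + 0.6×(128−71) = 71 + 34.2 = 105.2 → 105
After the tone: rgb(81, 119, 105) = #517769.
A 41% tone moves each channel 41% toward 128:
  R: 81 + 0.41×(128−81) = 81 + 19.27 = 100.27 → 100
  G: 119 + 0.41×(128−119) = 119 + 3.69 = 122.69 → 123
  B: 105 + 0.41×(128−105) = 105 + 9.43 = 114.43 → 114
rgb(100, 123, 114) = #647B72.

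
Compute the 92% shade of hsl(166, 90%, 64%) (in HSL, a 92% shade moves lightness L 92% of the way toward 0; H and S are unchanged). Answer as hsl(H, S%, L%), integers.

L moves 92% from 64 toward 0: 64 − 58.88 = 5.12 → 5.
H and S are unchanged.

hsl(166, 90%, 5%)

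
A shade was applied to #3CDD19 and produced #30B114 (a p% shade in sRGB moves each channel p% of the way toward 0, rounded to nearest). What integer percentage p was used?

20%

#3CDD19 is rgb(60, 221, 25); #30B114 is rgb(48, 177, 20).
On the G channel (widest range): 177 ≈ 221 + (p/100)(0 − 221), so p ≈ 100×(177 − 221)/(0 − 221) = -4400/-221 = 19.91.
p = 20 reproduces all three channels after rounding.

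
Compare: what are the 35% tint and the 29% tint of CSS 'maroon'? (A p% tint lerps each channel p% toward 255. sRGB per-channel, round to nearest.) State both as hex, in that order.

CSS maroon is rgb(128, 0, 0).
35% tint:
  R: 128 + 0.35×(255−128) = 128 + 44.45 = 172.45 → 172
  G: 0 + 0.35×(255−0) = 0 + 89.25 = 89.25 → 89
  B: 0 + 89.25 = 89.25 → 89
  → #ac5959
29% tint:
  R: 128 + 0.29×(255−128) = 128 + 36.83 = 164.83 → 165
  G: 0 + 73.95 = 73.95 → 74
  B: 0 + 73.95 = 73.95 → 74
  → #a54a4a

#ac5959, #a54a4a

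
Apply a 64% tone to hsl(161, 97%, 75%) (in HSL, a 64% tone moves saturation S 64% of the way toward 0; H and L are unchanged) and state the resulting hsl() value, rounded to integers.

S moves 64% from 97 toward 0: 97 − 62.08 = 34.92 → 35.
H and L are unchanged.

hsl(161, 35%, 75%)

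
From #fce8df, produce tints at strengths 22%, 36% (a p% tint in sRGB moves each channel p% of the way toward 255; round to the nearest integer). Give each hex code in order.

#fce8df is rgb(252, 232, 223).
22%: (252 + 0.66 = 252.66→253, 232 + 5.06 = 237.06→237, 223 + 7.04 = 230.04→230) → #fdede6
36%: (252 + 1.08 = 253.08→253, 232 + 8.28 = 240.28→240, 223 + 11.52 = 234.52→235) → #fdf0eb

#fdede6, #fdf0eb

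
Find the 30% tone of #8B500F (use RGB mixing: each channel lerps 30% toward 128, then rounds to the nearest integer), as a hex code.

#885E31

#8B500F is rgb(139, 80, 15).
Per channel, c → c + 0.3(128 − c):
  R: 139 + 0.3×(128−139) = 139 − 3.3 = 135.7 → 136
  G: 80 + 0.3×(128−80) = 80 + 14.4 = 94.4 → 94
  B: 15 + 0.3×(128−15) = 15 + 33.9 = 48.9 → 49
rgb(136, 94, 49) = #885E31.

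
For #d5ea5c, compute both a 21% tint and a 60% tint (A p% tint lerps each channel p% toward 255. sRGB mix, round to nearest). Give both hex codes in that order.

#d5ea5c is rgb(213, 234, 92).
21% tint:
  R: 213 + 8.82 = 221.82 → 222
  G: 234 + 0.21×(255−234) = 234 + 4.41 = 238.41 → 238
  B: 92 + 34.23 = 126.23 → 126
  → #deee7e
60% tint:
  R: 213 + 0.6×(255−213) = 213 + 25.2 = 238.2 → 238
  G: 234 + 0.6×(255−234) = 234 + 12.6 = 246.6 → 247
  B: 92 + 0.6×(255−92) = 92 + 97.8 = 189.8 → 190
  → #eef7be

#deee7e, #eef7be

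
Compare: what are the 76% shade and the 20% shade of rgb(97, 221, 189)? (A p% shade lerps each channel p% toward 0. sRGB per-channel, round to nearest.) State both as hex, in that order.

#17352D, #4EB197

76% shade:
  R: 97 + 0.76×(0−97) = 97 − 73.72 = 23.28 → 23
  G: 221 − 167.96 = 53.04 → 53
  B: 189 + 0.76×(0−189) = 189 − 143.64 = 45.36 → 45
  → #17352D
20% shade:
  R: 97 + 0.2×(0−97) = 97 − 19.4 = 77.6 → 78
  G: 221 + 0.2×(0−221) = 221 − 44.2 = 176.8 → 177
  B: 189 + 0.2×(0−189) = 189 − 37.8 = 151.2 → 151
  → #4EB197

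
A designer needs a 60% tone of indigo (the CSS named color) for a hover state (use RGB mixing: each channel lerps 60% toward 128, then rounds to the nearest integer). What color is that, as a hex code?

CSS indigo is rgb(75, 0, 130).
Lerp each channel 60% toward 128:
  R: 75 + 31.8 = 106.8 → 107
  G: 0 + 76.8 = 76.8 → 77
  B: 130 + 0.6×(128−130) = 130 − 1.2 = 128.8 → 129
rgb(107, 77, 129) = #6b4d81.

#6b4d81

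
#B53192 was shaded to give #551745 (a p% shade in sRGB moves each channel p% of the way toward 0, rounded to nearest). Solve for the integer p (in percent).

#B53192 is rgb(181, 49, 146); #551745 is rgb(85, 23, 69).
On the R channel (widest range): 85 ≈ 181 + (p/100)(0 − 181), so p ≈ 100×(85 − 181)/(0 − 181) = -9600/-181 = 53.04.
p = 53 reproduces all three channels after rounding.

53%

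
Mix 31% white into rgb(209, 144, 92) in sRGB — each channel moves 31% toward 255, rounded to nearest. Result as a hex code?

#DFB28F

A 31% tint moves each channel 31% toward 255:
  R: 209 + 0.31×(255−209) = 209 + 14.26 = 223.26 → 223
  G: 144 + 0.31×(255−144) = 144 + 34.41 = 178.41 → 178
  B: 92 + 0.31×(255−92) = 92 + 50.53 = 142.53 → 143
rgb(223, 178, 143) = #DFB28F.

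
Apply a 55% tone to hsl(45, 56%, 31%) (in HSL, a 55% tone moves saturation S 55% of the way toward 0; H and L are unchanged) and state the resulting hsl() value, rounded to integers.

S moves 55% from 56 toward 0: 56 − 30.8 = 25.2 → 25.
H and L are unchanged.

hsl(45, 25%, 31%)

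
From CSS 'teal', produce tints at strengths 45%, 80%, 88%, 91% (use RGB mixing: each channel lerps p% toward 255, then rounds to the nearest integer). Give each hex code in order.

CSS teal is rgb(0, 128, 128).
45%: (0 + 114.75 = 114.75→115, 128 + 57.15 = 185.15→185, 128 + 57.15 = 185.15→185) → #73B9B9
80%: (0 + 204 = 204→204, 128 + 101.6 = 229.6→230, 128 + 101.6 = 229.6→230) → #CCE6E6
88%: (0 + 224.4 = 224.4→224, 128 + 111.76 = 239.76→240, 128 + 111.76 = 239.76→240) → #E0F0F0
91%: (0 + 232.05 = 232.05→232, 128 + 115.57 = 243.57→244, 128 + 115.57 = 243.57→244) → #E8F4F4

#73B9B9, #CCE6E6, #E0F0F0, #E8F4F4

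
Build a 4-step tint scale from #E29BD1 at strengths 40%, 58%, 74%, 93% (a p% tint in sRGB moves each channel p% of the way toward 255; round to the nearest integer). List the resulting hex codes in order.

#EEC3E3, #F3D5EC, #F7E5F3, #FDF8FC

#E29BD1 is rgb(226, 155, 209).
40%: (226 + 11.6 = 237.6→238, 155 + 40 = 195→195, 209 + 18.4 = 227.4→227) → #EEC3E3
58%: (226 + 16.82 = 242.82→243, 155 + 58 = 213→213, 209 + 26.68 = 235.68→236) → #F3D5EC
74%: (226 + 21.46 = 247.46→247, 155 + 74 = 229→229, 209 + 34.04 = 243.04→243) → #F7E5F3
93%: (226 + 26.97 = 252.97→253, 155 + 93 = 248→248, 209 + 42.78 = 251.78→252) → #FDF8FC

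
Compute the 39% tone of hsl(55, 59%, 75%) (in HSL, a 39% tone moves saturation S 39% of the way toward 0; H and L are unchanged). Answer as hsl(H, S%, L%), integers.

S moves 39% from 59 toward 0: 59 − 23.01 = 35.99 → 36.
H and L are unchanged.

hsl(55, 36%, 75%)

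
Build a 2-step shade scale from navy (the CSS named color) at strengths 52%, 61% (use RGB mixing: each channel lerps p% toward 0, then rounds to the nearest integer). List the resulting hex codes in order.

CSS navy is rgb(0, 0, 128).
52%: (0→0, 0→0, 128 − 66.56 = 61.44→61) → #00003d
61%: (0→0, 0→0, 128 − 78.08 = 49.92→50) → #000032

#00003d, #000032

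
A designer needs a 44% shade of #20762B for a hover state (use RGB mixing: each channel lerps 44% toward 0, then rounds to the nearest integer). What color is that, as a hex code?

#124218

#20762B is rgb(32, 118, 43).
Lerp each channel 44% toward 0:
  R: 32 + 0.44×(0−32) = 32 − 14.08 = 17.92 → 18
  G: 118 + 0.44×(0−118) = 118 − 51.92 = 66.08 → 66
  B: 43 + 0.44×(0−43) = 43 − 18.92 = 24.08 → 24
rgb(18, 66, 24) = #124218.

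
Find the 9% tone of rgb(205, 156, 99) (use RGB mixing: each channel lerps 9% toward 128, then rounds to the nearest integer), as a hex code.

#c69966

A 9% tone moves each channel 9% toward 128:
  R: 205 − 6.93 = 198.07 → 198
  G: 156 − 2.52 = 153.48 → 153
  B: 99 + 0.09×(128−99) = 99 + 2.61 = 101.61 → 102
rgb(198, 153, 102) = #c69966.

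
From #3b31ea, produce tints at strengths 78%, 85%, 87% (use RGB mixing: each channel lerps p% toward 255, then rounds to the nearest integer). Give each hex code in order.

#3b31ea is rgb(59, 49, 234).
78%: (59 + 152.88 = 211.88→212, 49 + 160.68 = 209.68→210, 234 + 16.38 = 250.38→250) → #d4d2fa
85%: (59 + 166.6 = 225.6→226, 49 + 175.1 = 224.1→224, 234 + 17.85 = 251.85→252) → #e2e0fc
87%: (59 + 170.52 = 229.52→230, 49 + 179.22 = 228.22→228, 234 + 18.27 = 252.27→252) → #e6e4fc

#d4d2fa, #e2e0fc, #e6e4fc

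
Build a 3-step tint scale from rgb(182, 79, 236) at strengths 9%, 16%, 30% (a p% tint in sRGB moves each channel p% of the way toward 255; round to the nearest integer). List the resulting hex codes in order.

9%: (182 + 6.57 = 188.57→189, 79 + 15.84 = 94.84→95, 236 + 1.71 = 237.71→238) → #bd5fee
16%: (182 + 11.68 = 193.68→194, 79 + 28.16 = 107.16→107, 236 + 3.04 = 239.04→239) → #c26bef
30%: (182 + 21.9 = 203.9→204, 79 + 52.8 = 131.8→132, 236 + 5.7 = 241.7→242) → #cc84f2

#bd5fee, #c26bef, #cc84f2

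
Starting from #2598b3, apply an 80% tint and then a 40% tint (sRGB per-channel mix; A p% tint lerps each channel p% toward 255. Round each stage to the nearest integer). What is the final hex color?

#e5f2f6

#2598b3 is rgb(37, 152, 179).
An 80% tint moves each channel 80% toward 255:
  R: 37 + 174.4 = 211.4 → 211
  G: 152 + 0.8×(255−152) = 152 + 82.4 = 234.4 → 234
  B: 179 + 0.8×(255−179) = 179 + 60.8 = 239.8 → 240
After the tint: rgb(211, 234, 240) = #d3eaf0.
A 40% tint moves each channel 40% toward 255:
  R: 211 + 0.4×(255−211) = 211 + 17.6 = 228.6 → 229
  G: 234 + 0.4×(255−234) = 234 + 8.4 = 242.4 → 242
  B: 240 + 0.4×(255−240) = 240 + 6 = 246 → 246
rgb(229, 242, 246) = #e5f2f6.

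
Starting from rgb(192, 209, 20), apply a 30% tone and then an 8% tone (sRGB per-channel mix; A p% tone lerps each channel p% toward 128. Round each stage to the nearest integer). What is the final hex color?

A 30% tone moves each channel 30% toward 128:
  R: 192 − 19.2 = 172.8 → 173
  G: 209 + 0.3×(128−209) = 209 − 24.3 = 184.7 → 185
  B: 20 + 32.4 = 52.4 → 52
After the tone: rgb(173, 185, 52) = #adb934.
Per channel, c → c + 0.08(128 − c):
  R: 173 + 0.08×(128−173) = 173 − 3.6 = 169.4 → 169
  G: 185 + 0.08×(128−185) = 185 − 4.56 = 180.44 → 180
  B: 52 + 6.08 = 58.08 → 58
rgb(169, 180, 58) = #a9b43a.

#a9b43a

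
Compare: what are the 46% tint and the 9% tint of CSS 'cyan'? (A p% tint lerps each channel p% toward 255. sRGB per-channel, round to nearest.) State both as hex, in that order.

#75FFFF, #17FFFF

CSS cyan is rgb(0, 255, 255).
46% tint:
  R: 0 + 117.3 = 117.3 → 117
  G: 255 + 0 = 255 → 255
  B: 255 + 0.46×(255−255) = 255 + 0 = 255 → 255
  → #75FFFF
9% tint:
  R: 0 + 0.09×(255−0) = 0 + 22.95 = 22.95 → 23
  G: 255 + 0 = 255 → 255
  B: 255 + 0 = 255 → 255
  → #17FFFF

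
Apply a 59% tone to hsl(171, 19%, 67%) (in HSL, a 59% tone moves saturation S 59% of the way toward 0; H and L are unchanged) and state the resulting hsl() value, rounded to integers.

hsl(171, 8%, 67%)

S moves 59% from 19 toward 0: 19 − 11.21 = 7.79 → 8.
H and L are unchanged.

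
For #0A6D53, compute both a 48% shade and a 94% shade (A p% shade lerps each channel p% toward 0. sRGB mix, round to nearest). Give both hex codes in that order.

#0A6D53 is rgb(10, 109, 83).
48% shade:
  R: 10 − 4.8 = 5.2 → 5
  G: 109 + 0.48×(0−109) = 109 − 52.32 = 56.68 → 57
  B: 83 + 0.48×(0−83) = 83 − 39.84 = 43.16 → 43
  → #05392B
94% shade:
  R: 10 − 9.4 = 0.6 → 1
  G: 109 + 0.94×(0−109) = 109 − 102.46 = 6.54 → 7
  B: 83 + 0.94×(0−83) = 83 − 78.02 = 4.98 → 5
  → #010705

#05392B, #010705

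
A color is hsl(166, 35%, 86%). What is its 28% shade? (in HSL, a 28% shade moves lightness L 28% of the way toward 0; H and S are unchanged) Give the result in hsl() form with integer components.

hsl(166, 35%, 62%)

L moves 28% from 86 toward 0: 86 − 24.08 = 61.92 → 62.
H and S are unchanged.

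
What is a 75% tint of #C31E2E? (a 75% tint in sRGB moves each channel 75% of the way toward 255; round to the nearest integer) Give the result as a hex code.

#F0C7CB

#C31E2E is rgb(195, 30, 46).
Lerp each channel 75% toward 255:
  R: 195 + 0.75×(255−195) = 195 + 45 = 240 → 240
  G: 30 + 168.75 = 198.75 → 199
  B: 46 + 0.75×(255−46) = 46 + 156.75 = 202.75 → 203
rgb(240, 199, 203) = #F0C7CB.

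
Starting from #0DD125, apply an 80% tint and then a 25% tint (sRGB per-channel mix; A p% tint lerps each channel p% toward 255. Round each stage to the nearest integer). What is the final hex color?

#DBF8DE

#0DD125 is rgb(13, 209, 37).
Per channel, c → c + 0.8(255 − c):
  R: 13 + 0.8×(255−13) = 13 + 193.6 = 206.6 → 207
  G: 209 + 0.8×(255−209) = 209 + 36.8 = 245.8 → 246
  B: 37 + 0.8×(255−37) = 37 + 174.4 = 211.4 → 211
After the tint: rgb(207, 246, 211) = #CFF6D3.
A 25% tint moves each channel 25% toward 255:
  R: 207 + 12 = 219 → 219
  G: 246 + 2.25 = 248.25 → 248
  B: 211 + 0.25×(255−211) = 211 + 11 = 222 → 222
rgb(219, 248, 222) = #DBF8DE.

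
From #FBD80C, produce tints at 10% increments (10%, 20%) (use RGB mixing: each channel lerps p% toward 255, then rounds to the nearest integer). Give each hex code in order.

#FBD80C is rgb(251, 216, 12).
10%: (251→251, 216 + 3.9 = 219.9→220, 12 + 24.3 = 36.3→36) → #FBDC24
20%: (251 + 0.8 = 251.8→252, 216 + 7.8 = 223.8→224, 12 + 48.6 = 60.6→61) → #FCE03D

#FBDC24, #FCE03D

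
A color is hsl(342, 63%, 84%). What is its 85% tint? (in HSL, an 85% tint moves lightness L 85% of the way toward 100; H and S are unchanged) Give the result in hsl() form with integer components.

hsl(342, 63%, 98%)

L moves 85% from 84 toward 100: 84 + 13.6 = 97.6 → 98.
H and S are unchanged.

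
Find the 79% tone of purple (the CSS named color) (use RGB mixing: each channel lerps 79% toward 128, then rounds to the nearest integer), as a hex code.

CSS purple is rgb(128, 0, 128).
Lerp each channel 79% toward 128:
  R: 128 + 0.79×(128−128) = 128 + 0 = 128 → 128
  G: 0 + 101.12 = 101.12 → 101
  B: 128 + 0.79×(128−128) = 128 + 0 = 128 → 128
rgb(128, 101, 128) = #806580.

#806580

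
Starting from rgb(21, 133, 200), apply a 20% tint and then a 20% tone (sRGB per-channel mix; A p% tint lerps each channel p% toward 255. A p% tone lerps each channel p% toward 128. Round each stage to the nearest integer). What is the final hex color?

Lerp each channel 20% toward 255:
  R: 21 + 0.2×(255−21) = 21 + 46.8 = 67.8 → 68
  G: 133 + 0.2×(255−133) = 133 + 24.4 = 157.4 → 157
  B: 200 + 11 = 211 → 211
After the tint: rgb(68, 157, 211) = #449dd3.
Per channel, c → c + 0.2(128 − c):
  R: 68 + 12 = 80 → 80
  G: 157 − 5.8 = 151.2 → 151
  B: 211 − 16.6 = 194.4 → 194
rgb(80, 151, 194) = #5097c2.

#5097c2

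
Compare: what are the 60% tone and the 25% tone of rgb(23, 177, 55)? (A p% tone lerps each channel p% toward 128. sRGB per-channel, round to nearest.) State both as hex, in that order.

60% tone:
  R: 23 + 0.6×(128−23) = 23 + 63 = 86 → 86
  G: 177 − 29.4 = 147.6 → 148
  B: 55 + 43.8 = 98.8 → 99
  → #569463
25% tone:
  R: 23 + 26.25 = 49.25 → 49
  G: 177 + 0.25×(128−177) = 177 − 12.25 = 164.75 → 165
  B: 55 + 18.25 = 73.25 → 73
  → #31a549

#569463, #31a549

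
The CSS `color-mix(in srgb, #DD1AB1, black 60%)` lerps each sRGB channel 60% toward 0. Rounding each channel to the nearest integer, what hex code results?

#580A47

#DD1AB1 is rgb(221, 26, 177).
Lerp each channel 60% toward 0:
  R: 221 + 0.6×(0−221) = 221 − 132.6 = 88.4 → 88
  G: 26 + 0.6×(0−26) = 26 − 15.6 = 10.4 → 10
  B: 177 + 0.6×(0−177) = 177 − 106.2 = 70.8 → 71
rgb(88, 10, 71) = #580A47.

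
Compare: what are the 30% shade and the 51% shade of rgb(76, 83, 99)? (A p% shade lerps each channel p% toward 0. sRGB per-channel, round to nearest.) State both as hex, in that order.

#353A45, #252931

30% shade:
  R: 76 + 0.3×(0−76) = 76 − 22.8 = 53.2 → 53
  G: 83 + 0.3×(0−83) = 83 − 24.9 = 58.1 → 58
  B: 99 + 0.3×(0−99) = 99 − 29.7 = 69.3 → 69
  → #353A45
51% shade:
  R: 76 + 0.51×(0−76) = 76 − 38.76 = 37.24 → 37
  G: 83 + 0.51×(0−83) = 83 − 42.33 = 40.67 → 41
  B: 99 − 50.49 = 48.51 → 49
  → #252931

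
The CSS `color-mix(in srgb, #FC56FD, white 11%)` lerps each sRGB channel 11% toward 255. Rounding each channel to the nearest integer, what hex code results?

#FC69FD

#FC56FD is rgb(252, 86, 253).
Lerp each channel 11% toward 255:
  R: 252 + 0.11×(255−252) = 252 + 0.33 = 252.33 → 252
  G: 86 + 0.11×(255−86) = 86 + 18.59 = 104.59 → 105
  B: 253 + 0.11×(255−253) = 253 + 0.22 = 253.22 → 253
rgb(252, 105, 253) = #FC69FD.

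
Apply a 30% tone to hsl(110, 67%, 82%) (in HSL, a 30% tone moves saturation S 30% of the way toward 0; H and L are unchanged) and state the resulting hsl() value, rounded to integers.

S moves 30% from 67 toward 0: 67 − 20.1 = 46.9 → 47.
H and L are unchanged.

hsl(110, 47%, 82%)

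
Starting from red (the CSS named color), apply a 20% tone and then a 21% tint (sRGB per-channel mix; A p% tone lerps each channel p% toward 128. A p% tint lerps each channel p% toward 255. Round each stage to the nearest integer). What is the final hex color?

#eb4a4a

CSS red is rgb(255, 0, 0).
A 20% tone moves each channel 20% toward 128:
  R: 255 − 25.4 = 229.6 → 230
  G: 0 + 0.2×(128−0) = 0 + 25.6 = 25.6 → 26
  B: 0 + 0.2×(128−0) = 0 + 25.6 = 25.6 → 26
After the tone: rgb(230, 26, 26) = #e61a1a.
Per channel, c → c + 0.21(255 − c):
  R: 230 + 5.25 = 235.25 → 235
  G: 26 + 0.21×(255−26) = 26 + 48.09 = 74.09 → 74
  B: 26 + 48.09 = 74.09 → 74
rgb(235, 74, 74) = #eb4a4a.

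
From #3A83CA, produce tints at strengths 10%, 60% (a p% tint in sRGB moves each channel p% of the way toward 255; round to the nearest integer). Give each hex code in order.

#4E8FCF, #B0CDEA

#3A83CA is rgb(58, 131, 202).
10%: (58 + 19.7 = 77.7→78, 131 + 12.4 = 143.4→143, 202 + 5.3 = 207.3→207) → #4E8FCF
60%: (58 + 118.2 = 176.2→176, 131 + 74.4 = 205.4→205, 202 + 31.8 = 233.8→234) → #B0CDEA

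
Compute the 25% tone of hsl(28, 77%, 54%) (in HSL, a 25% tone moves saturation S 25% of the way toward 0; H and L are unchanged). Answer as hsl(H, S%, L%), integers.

S moves 25% from 77 toward 0: 77 − 19.25 = 57.75 → 58.
H and L are unchanged.

hsl(28, 58%, 54%)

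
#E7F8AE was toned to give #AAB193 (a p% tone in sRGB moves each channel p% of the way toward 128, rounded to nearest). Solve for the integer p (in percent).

59%

#E7F8AE is rgb(231, 248, 174); #AAB193 is rgb(170, 177, 147).
On the G channel (widest range): 177 ≈ 248 + (p/100)(128 − 248), so p ≈ 100×(177 − 248)/(128 − 248) = -7100/-120 = 59.17.
p = 59 reproduces all three channels after rounding.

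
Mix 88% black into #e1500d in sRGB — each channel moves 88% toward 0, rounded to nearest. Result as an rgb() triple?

#e1500d is rgb(225, 80, 13).
Lerp each channel 88% toward 0:
  R: 225 + 0.88×(0−225) = 225 − 198 = 27 → 27
  G: 80 − 70.4 = 9.6 → 10
  B: 13 − 11.44 = 1.56 → 2

rgb(27, 10, 2)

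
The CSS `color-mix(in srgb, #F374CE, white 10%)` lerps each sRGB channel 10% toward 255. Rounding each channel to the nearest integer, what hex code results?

#F482D3

#F374CE is rgb(243, 116, 206).
Per channel, c → c + 0.1(255 − c):
  R: 243 + 0.1×(255−243) = 243 + 1.2 = 244.2 → 244
  G: 116 + 13.9 = 129.9 → 130
  B: 206 + 0.1×(255−206) = 206 + 4.9 = 210.9 → 211
rgb(244, 130, 211) = #F482D3.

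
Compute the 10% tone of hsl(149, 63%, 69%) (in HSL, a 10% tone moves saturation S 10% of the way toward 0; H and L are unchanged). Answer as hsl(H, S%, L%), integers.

hsl(149, 57%, 69%)

S moves 10% from 63 toward 0: 63 − 6.3 = 56.7 → 57.
H and L are unchanged.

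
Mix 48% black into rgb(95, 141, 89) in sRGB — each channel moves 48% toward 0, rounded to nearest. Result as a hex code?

#31492e

Lerp each channel 48% toward 0:
  R: 95 + 0.48×(0−95) = 95 − 45.6 = 49.4 → 49
  G: 141 − 67.68 = 73.32 → 73
  B: 89 + 0.48×(0−89) = 89 − 42.72 = 46.28 → 46
rgb(49, 73, 46) = #31492e.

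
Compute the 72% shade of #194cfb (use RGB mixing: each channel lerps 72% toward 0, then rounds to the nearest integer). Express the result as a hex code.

#071546

#194cfb is rgb(25, 76, 251).
A 72% shade moves each channel 72% toward 0:
  R: 25 + 0.72×(0−25) = 25 − 18 = 7 → 7
  G: 76 + 0.72×(0−76) = 76 − 54.72 = 21.28 → 21
  B: 251 + 0.72×(0−251) = 251 − 180.72 = 70.28 → 70
rgb(7, 21, 70) = #071546.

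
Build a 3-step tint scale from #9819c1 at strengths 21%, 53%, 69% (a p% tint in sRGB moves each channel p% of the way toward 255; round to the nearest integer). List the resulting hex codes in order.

#ae49ce, #cf93e2, #dfb8ec

#9819c1 is rgb(152, 25, 193).
21%: (152 + 21.63 = 173.63→174, 25 + 48.3 = 73.3→73, 193 + 13.02 = 206.02→206) → #ae49ce
53%: (152 + 54.59 = 206.59→207, 25 + 121.9 = 146.9→147, 193 + 32.86 = 225.86→226) → #cf93e2
69%: (152 + 71.07 = 223.07→223, 25 + 158.7 = 183.7→184, 193 + 42.78 = 235.78→236) → #dfb8ec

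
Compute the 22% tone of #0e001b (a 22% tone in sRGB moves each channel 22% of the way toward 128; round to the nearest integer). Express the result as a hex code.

#0e001b is rgb(14, 0, 27).
Lerp each channel 22% toward 128:
  R: 14 + 25.08 = 39.08 → 39
  G: 0 + 28.16 = 28.16 → 28
  B: 27 + 0.22×(128−27) = 27 + 22.22 = 49.22 → 49
rgb(39, 28, 49) = #271c31.

#271c31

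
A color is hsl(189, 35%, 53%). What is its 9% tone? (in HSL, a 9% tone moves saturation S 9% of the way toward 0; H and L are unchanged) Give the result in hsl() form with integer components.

S moves 9% from 35 toward 0: 35 − 3.15 = 31.85 → 32.
H and L are unchanged.

hsl(189, 32%, 53%)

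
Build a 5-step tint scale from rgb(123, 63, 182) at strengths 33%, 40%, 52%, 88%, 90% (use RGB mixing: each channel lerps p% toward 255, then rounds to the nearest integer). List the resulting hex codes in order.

#A77ECE, #B08CD3, #C0A3DC, #EFE8F6, #F2ECF8

33%: (123 + 43.56 = 166.56→167, 63 + 63.36 = 126.36→126, 182 + 24.09 = 206.09→206) → #A77ECE
40%: (123 + 52.8 = 175.8→176, 63 + 76.8 = 139.8→140, 182 + 29.2 = 211.2→211) → #B08CD3
52%: (123 + 68.64 = 191.64→192, 63 + 99.84 = 162.84→163, 182 + 37.96 = 219.96→220) → #C0A3DC
88%: (123 + 116.16 = 239.16→239, 63 + 168.96 = 231.96→232, 182 + 64.24 = 246.24→246) → #EFE8F6
90%: (123 + 118.8 = 241.8→242, 63 + 172.8 = 235.8→236, 182 + 65.7 = 247.7→248) → #F2ECF8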